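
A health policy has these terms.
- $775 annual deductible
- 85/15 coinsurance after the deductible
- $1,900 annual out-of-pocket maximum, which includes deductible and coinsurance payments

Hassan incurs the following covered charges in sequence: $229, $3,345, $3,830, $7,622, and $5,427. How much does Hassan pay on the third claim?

$574.50

Bill 1, $229: all of it applies to the deductible. Patient owes $229 (running OOP $229).
Bill 2, $3,345: $546 to deductible, leaving $2,799; 15% of $2,799 = $419.85. Cost to patient: $965.85. OOP to date $1,194.85.
Bill 3, $3,830: 15% coinsurance on $3,830 = $574.50. Patient owes $574.50 (running OOP $1,769.35).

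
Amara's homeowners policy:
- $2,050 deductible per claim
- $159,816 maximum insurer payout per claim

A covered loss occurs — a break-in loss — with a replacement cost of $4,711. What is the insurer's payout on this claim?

$2,661

Subtract the deductible: $4,711 − $2,050 = $2,661.
$2,661 ≤ $159,816, so the limit doesn't bind; insurer pays $2,661.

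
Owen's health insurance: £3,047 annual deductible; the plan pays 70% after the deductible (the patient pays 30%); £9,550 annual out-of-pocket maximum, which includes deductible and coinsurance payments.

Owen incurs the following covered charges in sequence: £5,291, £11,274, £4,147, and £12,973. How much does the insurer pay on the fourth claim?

Claim 1 (£5,291): £3,047 finishes the deductible; £2,244 goes to coinsurance; coinsurance £2,244 × 30% = £673.20. Patient pays £3,720.20; OOP now £3,720.20. Insurer: £5,291 − £3,720.20 = £1,570.80.
Claim 2 (£11,274): 30% coinsurance on £11,274 = £3,382.20. Patient pays £3,382.20; OOP now £7,102.40. Plan pays £11,274 − £3,382.20 = £7,891.80.
Claim 3 (£4,147): deductible met; 30% of £4,147 = £1,244.10. Patient owes £1,244.10 (running OOP £8,346.50). Plan pays £4,147 − £1,244.10 = £2,902.90.
Claim 4 (£12,973): deductible met; 30% of £12,973 = £3,891.90. That would push OOP to £12,238.40, over the £9,550 cap, so patient pays £9,550 − £8,346.50 = £1,203.50. Plan pays £12,973 − £1,203.50 = £11,769.50.

£11,769.50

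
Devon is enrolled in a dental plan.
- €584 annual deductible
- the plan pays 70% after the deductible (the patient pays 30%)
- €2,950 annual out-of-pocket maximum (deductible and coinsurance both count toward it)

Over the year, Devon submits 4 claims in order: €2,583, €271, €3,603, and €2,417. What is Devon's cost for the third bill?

Claim 1 — €2,583: €584 finishes the deductible; €1,999 goes to coinsurance; patient's 30% is €599.70. Patient pays €1,183.70; OOP now €1,183.70.
Claim 2 — €271: 30% coinsurance on €271 = €81.30. Patient pays €81.30; OOP now €1,265.
Claim 3 — €3,603: deductible already satisfied, so patient's share is 30% × €3,603 = €1,080.90. Patient pays €1,080.90; OOP now €2,345.90.

€1,080.90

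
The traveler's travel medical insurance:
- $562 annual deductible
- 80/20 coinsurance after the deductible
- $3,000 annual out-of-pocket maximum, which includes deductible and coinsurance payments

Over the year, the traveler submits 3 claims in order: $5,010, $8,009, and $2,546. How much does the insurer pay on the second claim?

$6,460.60

#1 ($5,010): deductible takes $562, $4,448 remains; 20% of $4,448 = $889.60. Traveler pays $1,451.60; OOP now $1,451.60. Plan pays $5,010 − $1,451.60 = $3,558.40.
#2 ($8,009): 20% coinsurance on $8,009 = $1,601.80. Adding that to $1,451.60 gives $3,053.40, past the $3,000 cap; traveler pays only $3,000 − $1,451.60 = $1,548.40. Insurer: $8,009 − $1,548.40 = $6,460.60.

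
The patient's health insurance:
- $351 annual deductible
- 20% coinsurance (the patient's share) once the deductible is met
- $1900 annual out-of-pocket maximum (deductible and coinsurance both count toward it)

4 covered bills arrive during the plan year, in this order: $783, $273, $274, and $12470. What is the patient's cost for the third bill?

Claim 1 — $783: $351 finishes the deductible; $432 goes to coinsurance; patient's 20% is $86.40. Cost to patient: $437.40. OOP to date $437.40.
Claim 2 — $273: 20% coinsurance on $273 = $54.60. Patient owes $54.60 (running OOP $492).
Claim 3 — $274: 20% coinsurance on $274 = $54.80. Cost to patient: $54.80. OOP to date $546.80.

$54.80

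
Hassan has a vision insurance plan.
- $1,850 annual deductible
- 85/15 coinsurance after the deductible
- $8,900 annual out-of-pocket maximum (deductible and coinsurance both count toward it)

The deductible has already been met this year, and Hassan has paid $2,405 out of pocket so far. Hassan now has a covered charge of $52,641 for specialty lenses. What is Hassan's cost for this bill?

$6,495

With the deductible met, the entire $52,641 is subject to coinsurance.
15% of $52,641 = $7,896.15 falls to the member.
That would bring total out-of-pocket to $10,301.15, past the $8,900 cap. The member is capped at $8,900 − $2,405 = $6,495 on this claim.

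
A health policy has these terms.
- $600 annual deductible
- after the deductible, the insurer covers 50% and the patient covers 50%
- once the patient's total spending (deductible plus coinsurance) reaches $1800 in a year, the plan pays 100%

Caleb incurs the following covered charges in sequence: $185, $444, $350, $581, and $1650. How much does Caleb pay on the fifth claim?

$720

#1 ($185): entire amount goes to the deductible. Patient owes $185 (running OOP $185).
#2 ($444): deductible takes $415, $29 remains; coinsurance $29 × 50% = $14.50. Patient owes $429.50 (running OOP $614.50).
#3 ($350): deductible already satisfied, so patient's share is 50% × $350 = $175. Patient owes $175 (running OOP $789.50).
#4 ($581): deductible already satisfied, so patient's share is 50% × $581 = $290.50. Cost to patient: $290.50. OOP to date $1080.
#5 ($1650): deductible already satisfied, so patient's share is 50% × $1650 = $825. That would push OOP to $1905, over the $1800 cap, so patient pays $1800 − $1080 = $720.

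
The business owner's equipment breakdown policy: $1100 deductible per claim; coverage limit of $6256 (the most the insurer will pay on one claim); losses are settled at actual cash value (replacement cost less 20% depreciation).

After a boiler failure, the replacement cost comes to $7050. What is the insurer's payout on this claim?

$4540

Actual cash value after 20% depreciation: $7050 × 80% = $5640.
After the deductible, $5640 − $1100 = $4540 remains.
That's under the $6256 cap, so the insurer reimburses the full $4540.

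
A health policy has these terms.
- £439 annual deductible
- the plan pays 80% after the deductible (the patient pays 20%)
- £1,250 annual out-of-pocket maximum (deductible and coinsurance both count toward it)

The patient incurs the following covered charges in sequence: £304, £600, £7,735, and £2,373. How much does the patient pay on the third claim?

£718

Claim 1 — £304: all of it applies to the deductible. Patient pays £304; OOP now £304.
Claim 2 — £600: £135 to deductible, leaving £465; patient's 20% is £93. Patient pays £228; OOP now £532.
Claim 3 — £7,735: deductible already satisfied, so patient's share is 20% × £7,735 = £1,547. OOP would hit £2,079 > £1,250, so the cap limits the patient to £1,250 − £532 = £718.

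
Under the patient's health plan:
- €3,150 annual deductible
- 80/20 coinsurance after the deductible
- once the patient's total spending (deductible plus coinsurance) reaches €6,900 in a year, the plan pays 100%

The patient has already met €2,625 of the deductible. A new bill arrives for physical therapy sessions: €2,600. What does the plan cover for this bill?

Remaining deductible: €3,150 − €2,625 = €525.
The remaining €2,075 (= €2,600 − €525) moves to coinsurance.
20% of €2,075 = €415 falls to the patient.
That puts the patient's cost at €525 + €415 = €940 before any cap.
Cumulative spending €2,625 + €940 = €3,565 stays under the €6,900 maximum.
The insurer covers the remainder: €2,600 − €940 = €1,660.

€1,660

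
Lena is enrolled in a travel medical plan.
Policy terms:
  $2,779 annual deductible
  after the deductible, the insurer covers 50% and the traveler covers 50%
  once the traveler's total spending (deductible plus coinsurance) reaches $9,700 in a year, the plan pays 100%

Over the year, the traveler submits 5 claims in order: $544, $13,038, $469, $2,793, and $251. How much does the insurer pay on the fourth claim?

#1 ($544): all of it applies to the deductible. Cost to traveler: $544. OOP to date $544. Plan pays $544 − $544 = $0.
#2 ($13,038): deductible takes $2,235, $10,803 remains; coinsurance $10,803 × 50% = $5,401.50. Traveler owes $7,636.50 (running OOP $8,180.50). Plan pays $13,038 − $7,636.50 = $5,401.50.
#3 ($469): 50% coinsurance on $469 = $234.50. Traveler pays $234.50; OOP now $8,415. Plan pays $469 − $234.50 = $234.50.
#4 ($2,793): 50% coinsurance on $2,793 = $1,396.50. That would push OOP to $9,811.50, over the $9,700 cap, so traveler pays $9,700 − $8,415 = $1,285. Insurer: $2,793 − $1,285 = $1,508.

$1,508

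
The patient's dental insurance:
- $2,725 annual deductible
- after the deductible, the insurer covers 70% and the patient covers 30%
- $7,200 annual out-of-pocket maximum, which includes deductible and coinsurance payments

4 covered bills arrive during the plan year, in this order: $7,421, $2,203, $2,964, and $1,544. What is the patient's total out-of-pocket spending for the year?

$6,147.10

#1 ($7,421): $2,725 finishes the deductible; $4,696 goes to coinsurance; patient's 30% is $1,408.80. Patient owes $4,133.80 (running OOP $4,133.80).
#2 ($2,203): deductible already satisfied, so patient's share is 30% × $2,203 = $660.90. Patient owes $660.90 (running OOP $4,794.70).
#3 ($2,964): deductible already satisfied, so patient's share is 30% × $2,964 = $889.20. Cost to patient: $889.20. OOP to date $5,683.90.
#4 ($1,544): deductible met; 30% of $1,544 = $463.20. Patient pays $463.20; OOP now $6,147.10.
Summing the patient's payments: $4,133.80 + $660.90 + $889.20 + $463.20 = $6,147.10.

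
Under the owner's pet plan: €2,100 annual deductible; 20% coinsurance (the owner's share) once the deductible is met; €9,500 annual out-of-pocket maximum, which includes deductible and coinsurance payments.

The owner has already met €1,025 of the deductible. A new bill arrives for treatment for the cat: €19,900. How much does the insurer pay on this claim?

€15,060

Deductible still to meet: €2,100 − €1,025 = €1,075.
That leaves €19,900 − €1,075 = €18,825 for coinsurance.
20% of €18,825 = €3,765 falls to the owner.
So the owner owes €1,075 + €3,765 = €4,840 before any cap.
Cumulative spending €1,025 + €4,840 = €5,865 stays under the €9,500 maximum.
The insurer covers the remainder: €19,900 − €4,840 = €15,060.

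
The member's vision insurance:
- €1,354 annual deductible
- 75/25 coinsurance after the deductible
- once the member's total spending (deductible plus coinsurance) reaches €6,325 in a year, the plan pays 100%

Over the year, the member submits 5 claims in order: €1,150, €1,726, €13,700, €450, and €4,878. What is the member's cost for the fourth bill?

€112.50

Claim 1 — €1,150: all of it applies to the deductible. Member owes €1,150 (running OOP €1,150).
Claim 2 — €1,726: €204 finishes the deductible; €1,522 goes to coinsurance; coinsurance €1,522 × 25% = €380.50. Cost to member: €584.50. OOP to date €1,734.50.
Claim 3 — €13,700: deductible met; 25% of €13,700 = €3,425. Member owes €3,425 (running OOP €5,159.50).
Claim 4 — €450: 25% coinsurance on €450 = €112.50. Member owes €112.50 (running OOP €5,272).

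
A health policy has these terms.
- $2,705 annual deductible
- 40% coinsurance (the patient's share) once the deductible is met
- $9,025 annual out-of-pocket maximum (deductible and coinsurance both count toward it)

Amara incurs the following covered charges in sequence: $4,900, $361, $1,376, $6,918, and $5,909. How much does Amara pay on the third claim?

$550.40

Claim 1 ($4,900): $2,705 finishes the deductible; $2,195 goes to coinsurance; coinsurance $2,195 × 40% = $878. Patient pays $3,583; OOP now $3,583.
Claim 2 ($361): deductible already satisfied, so patient's share is 40% × $361 = $144.40. Patient owes $144.40 (running OOP $3,727.40).
Claim 3 ($1,376): deductible already satisfied, so patient's share is 40% × $1,376 = $550.40. Patient pays $550.40; OOP now $4,277.80.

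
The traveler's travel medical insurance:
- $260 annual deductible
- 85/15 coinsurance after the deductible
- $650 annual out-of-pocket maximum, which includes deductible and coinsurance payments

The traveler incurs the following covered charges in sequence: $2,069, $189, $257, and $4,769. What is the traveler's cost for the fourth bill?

Claim 1 ($2,069): $260 to deductible, leaving $1,809; 15% of $1,809 = $271.35. Traveler owes $531.35 (running OOP $531.35).
Claim 2 ($189): deductible met; 15% of $189 = $28.35. Traveler pays $28.35; OOP now $559.70.
Claim 3 ($257): 15% coinsurance on $257 = $38.55. Traveler pays $38.55; OOP now $598.25.
Claim 4 ($4,769): 15% coinsurance on $4,769 = $715.35. Adding that to $598.25 gives $1,313.60, past the $650 cap; traveler pays only $650 − $598.25 = $51.75.

$51.75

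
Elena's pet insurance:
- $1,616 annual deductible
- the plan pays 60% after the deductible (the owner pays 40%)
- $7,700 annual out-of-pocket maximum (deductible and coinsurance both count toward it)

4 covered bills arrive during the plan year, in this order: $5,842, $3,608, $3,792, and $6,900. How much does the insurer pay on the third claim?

$2,275.20

Bill 1, $5,842: $1,616 to deductible, leaving $4,226; coinsurance $4,226 × 40% = $1,690.40. Owner owes $3,306.40 (running OOP $3,306.40). Plan pays $5,842 − $3,306.40 = $2,535.60.
Bill 2, $3,608: 40% coinsurance on $3,608 = $1,443.20. Owner owes $1,443.20 (running OOP $4,749.60). Insurer: $3,608 − $1,443.20 = $2,164.80.
Bill 3, $3,792: deductible met; 40% of $3,792 = $1,516.80. Owner owes $1,516.80 (running OOP $6,266.40). Plan pays $3,792 − $1,516.80 = $2,275.20.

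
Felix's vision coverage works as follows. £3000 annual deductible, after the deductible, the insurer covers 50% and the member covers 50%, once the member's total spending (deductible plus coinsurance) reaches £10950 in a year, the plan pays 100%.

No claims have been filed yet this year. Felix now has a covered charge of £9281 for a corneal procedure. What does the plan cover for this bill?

£3140.50

Nothing has been paid toward the £3000 deductible, so the first £3000 of this charge is applied there.
That leaves £9281 − £3000 = £6281 for coinsurance.
50% of £6281 = £3140.50 falls to the member.
So the member owes £3000 + £3140.50 = £6140.50 before any cap.
Year-to-date out-of-pocket becomes £0 + £6140.50 = £6140.50, still under the £10950 maximum, so no cap applies.
The plan picks up £9281 − £6140.50 = £3140.50.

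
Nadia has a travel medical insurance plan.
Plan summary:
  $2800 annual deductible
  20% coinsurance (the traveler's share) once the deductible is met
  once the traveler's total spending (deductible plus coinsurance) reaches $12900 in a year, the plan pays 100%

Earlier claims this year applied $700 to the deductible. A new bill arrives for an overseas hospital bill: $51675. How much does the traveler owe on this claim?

Deductible still to meet: $2800 − $700 = $2100.
After the $2100 deductible portion, $51675 − $2100 = $49575 is subject to coinsurance.
20% of $49575 = $9915 falls to the traveler.
Traveler responsibility before any cap: $2100 + $9915 = $12015.
Cumulative spending $700 + $12015 = $12715 stays under the $12900 maximum.

$12015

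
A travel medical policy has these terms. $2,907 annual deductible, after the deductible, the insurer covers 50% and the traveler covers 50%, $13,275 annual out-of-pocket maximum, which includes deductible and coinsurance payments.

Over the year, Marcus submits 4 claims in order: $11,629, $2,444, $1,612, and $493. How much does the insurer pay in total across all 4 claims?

$6,635.50

#1 ($11,629): $2,907 to deductible, leaving $8,722; coinsurance $8,722 × 50% = $4,361. Traveler owes $7,268 (running OOP $7,268). Insurer: $11,629 − $7,268 = $4,361.
#2 ($2,444): 50% coinsurance on $2,444 = $1,222. Traveler pays $1,222; OOP now $8,490. Plan pays $2,444 − $1,222 = $1,222.
#3 ($1,612): deductible already satisfied, so traveler's share is 50% × $1,612 = $806. Cost to traveler: $806. OOP to date $9,296. Insurer: $1,612 − $806 = $806.
#4 ($493): deductible already satisfied, so traveler's share is 50% × $493 = $246.50. Cost to traveler: $246.50. OOP to date $9,542.50. Insurer: $493 − $246.50 = $246.50.
Insurer total = bills − traveler's total = $16,178 − $9,542.50 = $6,635.50.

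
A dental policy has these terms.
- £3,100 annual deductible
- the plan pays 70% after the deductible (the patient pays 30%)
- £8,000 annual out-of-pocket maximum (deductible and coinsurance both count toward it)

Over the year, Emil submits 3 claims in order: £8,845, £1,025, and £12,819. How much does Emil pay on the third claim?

Claim 1 (£8,845): £3,100 finishes the deductible; £5,745 goes to coinsurance; coinsurance £5,745 × 30% = £1,723.50. Patient owes £4,823.50 (running OOP £4,823.50).
Claim 2 (£1,025): deductible already satisfied, so patient's share is 30% × £1,025 = £307.50. Patient owes £307.50 (running OOP £5,131).
Claim 3 (£12,819): 30% coinsurance on £12,819 = £3,845.70. OOP would hit £8,976.70 > £8,000, so the cap limits the patient to £8,000 − £5,131 = £2,869.

£2,869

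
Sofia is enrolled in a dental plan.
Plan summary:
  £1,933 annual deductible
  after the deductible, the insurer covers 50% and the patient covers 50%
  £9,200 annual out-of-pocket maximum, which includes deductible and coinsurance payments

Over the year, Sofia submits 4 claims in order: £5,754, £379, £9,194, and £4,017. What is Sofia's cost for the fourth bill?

Claim 1 (£5,754): £1,933 finishes the deductible; £3,821 goes to coinsurance; 50% of £3,821 = £1,910.50. Patient owes £3,843.50 (running OOP £3,843.50).
Claim 2 (£379): 50% coinsurance on £379 = £189.50. Patient owes £189.50 (running OOP £4,033).
Claim 3 (£9,194): deductible met; 50% of £9,194 = £4,597. Patient pays £4,597; OOP now £8,630.
Claim 4 (£4,017): deductible met; 50% of £4,017 = £2,008.50. That would push OOP to £10,638.50, over the £9,200 cap, so patient pays £9,200 − £8,630 = £570.

£570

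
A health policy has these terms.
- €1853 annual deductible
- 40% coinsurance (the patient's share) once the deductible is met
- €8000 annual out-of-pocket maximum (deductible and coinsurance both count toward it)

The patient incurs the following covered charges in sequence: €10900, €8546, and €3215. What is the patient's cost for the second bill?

Claim 1 (€10900): €1853 to deductible, leaving €9047; coinsurance €9047 × 40% = €3618.80. Patient pays €5471.80; OOP now €5471.80.
Claim 2 (€8546): deductible met; 40% of €8546 = €3418.40. OOP would hit €8890.20 > €8000, so the cap limits the patient to €8000 − €5471.80 = €2528.20.

€2528.20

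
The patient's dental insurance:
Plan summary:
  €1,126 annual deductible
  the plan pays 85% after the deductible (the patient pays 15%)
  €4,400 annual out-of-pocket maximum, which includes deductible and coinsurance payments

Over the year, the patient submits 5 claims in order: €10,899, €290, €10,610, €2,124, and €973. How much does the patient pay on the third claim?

€1,591.50

Claim 1 — €10,899: deductible takes €1,126, €9,773 remains; coinsurance €9,773 × 15% = €1,465.95. Patient owes €2,591.95 (running OOP €2,591.95).
Claim 2 — €290: deductible already satisfied, so patient's share is 15% × €290 = €43.50. Patient pays €43.50; OOP now €2,635.45.
Claim 3 — €10,610: deductible met; 15% of €10,610 = €1,591.50. Patient pays €1,591.50; OOP now €4,226.95.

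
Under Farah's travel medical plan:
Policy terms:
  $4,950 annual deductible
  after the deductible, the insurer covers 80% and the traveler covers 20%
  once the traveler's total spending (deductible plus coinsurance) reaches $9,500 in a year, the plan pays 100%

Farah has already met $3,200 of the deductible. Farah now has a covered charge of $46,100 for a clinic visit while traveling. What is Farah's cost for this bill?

$6,300

Remaining deductible: $4,950 − $3,200 = $1,750.
That leaves $46,100 − $1,750 = $44,350 for coinsurance.
Coinsurance: $44,350 × 20% = $8,870.
So the traveler owes $1,750 + $8,870 = $10,620 before any cap.
Year-to-date out-of-pocket would reach $3,200 + $10,620 = $13,820, above the $9,500 maximum, so the traveler pays only $9,500 − $3,200 = $6,300.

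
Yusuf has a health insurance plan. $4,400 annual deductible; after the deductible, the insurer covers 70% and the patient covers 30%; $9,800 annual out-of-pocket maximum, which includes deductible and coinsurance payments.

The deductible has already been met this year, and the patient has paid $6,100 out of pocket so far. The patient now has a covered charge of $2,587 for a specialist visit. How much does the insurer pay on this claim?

With the deductible met, the entire $2,587 is subject to coinsurance.
30% of $2,587 = $776.10 falls to the patient.
Year-to-date out-of-pocket becomes $6,100 + $776.10 = $6,876.10, still under the $9,800 maximum, so no cap applies.
The insurer covers the remainder: $2,587 − $776.10 = $1,810.90.

$1,810.90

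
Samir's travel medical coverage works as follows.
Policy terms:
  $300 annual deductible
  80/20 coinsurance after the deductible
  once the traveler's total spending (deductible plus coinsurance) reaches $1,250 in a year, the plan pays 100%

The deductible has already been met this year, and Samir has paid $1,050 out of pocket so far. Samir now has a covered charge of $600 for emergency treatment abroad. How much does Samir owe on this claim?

$120

With the deductible met, the entire $600 is subject to coinsurance.
20% of $600 = $120 falls to the traveler.
Total out-of-pocket so far would be $1,050 + $120 = $1,170, below the $1,250 cap — no reduction.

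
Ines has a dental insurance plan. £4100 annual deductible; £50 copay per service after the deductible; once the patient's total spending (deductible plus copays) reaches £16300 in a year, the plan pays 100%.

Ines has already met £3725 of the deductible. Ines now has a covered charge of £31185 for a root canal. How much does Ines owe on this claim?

£3725 of the £4100 deductible is already met, leaving £375.
After the £375 deductible portion, £31185 − £375 = £30810 is subject to the copay.
Copay on this service: £50.
So the patient owes £375 + £50 = £425 before any cap.
Cumulative spending £3725 + £425 = £4150 stays under the £16300 maximum.

£425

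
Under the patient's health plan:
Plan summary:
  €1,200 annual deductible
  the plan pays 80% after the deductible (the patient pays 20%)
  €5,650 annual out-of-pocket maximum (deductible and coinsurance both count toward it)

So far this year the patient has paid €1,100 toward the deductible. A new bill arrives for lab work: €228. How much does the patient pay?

€1,100 of the €1,200 deductible is already met, leaving €100.
That leaves €228 − €100 = €128 for coinsurance.
Patient's 20% share of €128 is €25.60.
So the patient owes €100 + €25.60 = €125.60 before any cap.
Total out-of-pocket so far would be €1,100 + €125.60 = €1,225.60, below the €5,650 cap — no reduction.

€125.60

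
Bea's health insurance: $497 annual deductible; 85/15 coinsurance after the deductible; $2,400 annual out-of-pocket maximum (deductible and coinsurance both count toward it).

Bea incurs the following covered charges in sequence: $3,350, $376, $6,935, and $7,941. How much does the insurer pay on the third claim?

Claim 1 ($3,350): deductible takes $497, $2,853 remains; patient's 15% is $427.95. Patient owes $924.95 (running OOP $924.95). Plan pays $3,350 − $924.95 = $2,425.05.
Claim 2 ($376): 15% coinsurance on $376 = $56.40. Patient pays $56.40; OOP now $981.35. Insurer: $376 − $56.40 = $319.60.
Claim 3 ($6,935): deductible met; 15% of $6,935 = $1,040.25. Patient owes $1,040.25 (running OOP $2,021.60). Insurer: $6,935 − $1,040.25 = $5,894.75.

$5,894.75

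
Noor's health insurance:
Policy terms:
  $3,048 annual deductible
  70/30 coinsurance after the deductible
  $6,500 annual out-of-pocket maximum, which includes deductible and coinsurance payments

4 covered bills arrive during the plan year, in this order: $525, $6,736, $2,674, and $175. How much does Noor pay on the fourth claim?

$52.50

Bill 1, $525: fully absorbed by the deductible. Cost to patient: $525. OOP to date $525.
Bill 2, $6,736: $2,523 to deductible, leaving $4,213; patient's 30% is $1,263.90. Patient pays $3,786.90; OOP now $4,311.90.
Bill 3, $2,674: deductible met; 30% of $2,674 = $802.20. Patient pays $802.20; OOP now $5,114.10.
Bill 4, $175: 30% coinsurance on $175 = $52.50. Cost to patient: $52.50. OOP to date $5,166.60.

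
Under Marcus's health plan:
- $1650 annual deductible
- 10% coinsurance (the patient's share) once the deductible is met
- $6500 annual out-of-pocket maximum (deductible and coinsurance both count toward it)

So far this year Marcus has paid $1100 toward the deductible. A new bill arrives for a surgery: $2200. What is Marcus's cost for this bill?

$715

Remaining deductible: $1650 − $1100 = $550.
After the $550 deductible portion, $2200 − $550 = $1650 is subject to coinsurance.
Coinsurance: $1650 × 10% = $165.
That puts the patient's cost at $550 + $165 = $715 before any cap.
Total out-of-pocket so far would be $1100 + $715 = $1815, below the $6500 cap — no reduction.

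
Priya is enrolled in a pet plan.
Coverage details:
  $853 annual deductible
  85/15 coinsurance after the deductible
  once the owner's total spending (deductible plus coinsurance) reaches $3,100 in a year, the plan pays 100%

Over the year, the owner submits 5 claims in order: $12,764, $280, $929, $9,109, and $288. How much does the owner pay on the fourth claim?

$279

Claim 1 — $12,764: deductible takes $853, $11,911 remains; coinsurance $11,911 × 15% = $1,786.65. Owner pays $2,639.65; OOP now $2,639.65.
Claim 2 — $280: 15% coinsurance on $280 = $42. Owner owes $42 (running OOP $2,681.65).
Claim 3 — $929: 15% coinsurance on $929 = $139.35. Cost to owner: $139.35. OOP to date $2,821.
Claim 4 — $9,109: 15% coinsurance on $9,109 = $1,366.35. Adding that to $2,821 gives $4,187.35, past the $3,100 cap; owner pays only $3,100 − $2,821 = $279.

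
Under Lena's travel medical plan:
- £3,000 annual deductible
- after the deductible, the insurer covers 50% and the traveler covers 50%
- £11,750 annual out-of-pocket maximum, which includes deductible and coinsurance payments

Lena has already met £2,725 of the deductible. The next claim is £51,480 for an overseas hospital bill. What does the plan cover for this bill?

£2,725 of the £3,000 deductible is already met, leaving £275.
The remaining £51,205 (= £51,480 − £275) moves to coinsurance.
50% of £51,205 = £25,602.50 falls to the traveler.
So the traveler owes £275 + £25,602.50 = £25,877.50 before any cap.
That would bring total out-of-pocket to £28,602.50, past the £11,750 cap. The traveler is capped at £11,750 − £2,725 = £9,025 on this claim.
The insurer covers the remainder: £51,480 − £9,025 = £42,455.

£42,455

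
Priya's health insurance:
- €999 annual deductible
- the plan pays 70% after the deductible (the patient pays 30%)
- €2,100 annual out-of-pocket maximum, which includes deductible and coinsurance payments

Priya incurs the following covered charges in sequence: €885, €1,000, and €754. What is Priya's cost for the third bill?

€226.20

#1 (€885): all of it applies to the deductible. Patient owes €885 (running OOP €885).
#2 (€1,000): deductible takes €114, €886 remains; patient's 30% is €265.80. Patient owes €379.80 (running OOP €1,264.80).
#3 (€754): 30% coinsurance on €754 = €226.20. Cost to patient: €226.20. OOP to date €1,491.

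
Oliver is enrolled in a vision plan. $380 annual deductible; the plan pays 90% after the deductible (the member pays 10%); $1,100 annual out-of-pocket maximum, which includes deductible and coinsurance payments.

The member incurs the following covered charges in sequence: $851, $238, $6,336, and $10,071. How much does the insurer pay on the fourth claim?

Claim 1 — $851: $380 finishes the deductible; $471 goes to coinsurance; member's 10% is $47.10. Member pays $427.10; OOP now $427.10. Insurer: $851 − $427.10 = $423.90.
Claim 2 — $238: 10% coinsurance on $238 = $23.80. Cost to member: $23.80. OOP to date $450.90. Plan pays $238 − $23.80 = $214.20.
Claim 3 — $6,336: deductible met; 10% of $6,336 = $633.60. Member owes $633.60 (running OOP $1,084.50). Insurer: $6,336 − $633.60 = $5,702.40.
Claim 4 — $10,071: deductible met; 10% of $10,071 = $1,007.10. Adding that to $1,084.50 gives $2,091.60, past the $1,100 cap; member pays only $1,100 − $1,084.50 = $15.50. Plan pays $10,071 − $15.50 = $10,055.50.

$10,055.50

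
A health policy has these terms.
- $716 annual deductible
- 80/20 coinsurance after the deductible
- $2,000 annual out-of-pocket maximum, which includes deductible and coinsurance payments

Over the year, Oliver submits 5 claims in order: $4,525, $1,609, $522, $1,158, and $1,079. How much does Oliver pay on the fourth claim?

Claim 1 ($4,525): $716 finishes the deductible; $3,809 goes to coinsurance; coinsurance $3,809 × 20% = $761.80. Cost to patient: $1,477.80. OOP to date $1,477.80.
Claim 2 ($1,609): deductible met; 20% of $1,609 = $321.80. Patient pays $321.80; OOP now $1,799.60.
Claim 3 ($522): deductible met; 20% of $522 = $104.40. Patient pays $104.40; OOP now $1,904.
Claim 4 ($1,158): 20% coinsurance on $1,158 = $231.60. That would push OOP to $2,135.60, over the $2,000 cap, so patient pays $2,000 − $1,904 = $96.

$96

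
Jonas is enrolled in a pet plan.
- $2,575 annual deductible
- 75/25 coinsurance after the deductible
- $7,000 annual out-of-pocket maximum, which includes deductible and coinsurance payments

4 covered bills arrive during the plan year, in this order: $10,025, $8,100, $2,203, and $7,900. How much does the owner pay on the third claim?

$537.50

#1 ($10,025): $2,575 to deductible, leaving $7,450; 25% of $7,450 = $1,862.50. Owner pays $4,437.50; OOP now $4,437.50.
#2 ($8,100): deductible already satisfied, so owner's share is 25% × $8,100 = $2,025. Cost to owner: $2,025. OOP to date $6,462.50.
#3 ($2,203): 25% coinsurance on $2,203 = $550.75. OOP would hit $7,013.25 > $7,000, so the cap limits the owner to $7,000 − $6,462.50 = $537.50.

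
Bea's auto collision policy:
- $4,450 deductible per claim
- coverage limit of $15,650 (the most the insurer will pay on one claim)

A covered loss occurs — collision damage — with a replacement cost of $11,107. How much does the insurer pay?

Subtract the deductible: $11,107 − $4,450 = $6,657.
$6,657 is within the $15,650 limit, so the insurer pays $6,657.

$6,657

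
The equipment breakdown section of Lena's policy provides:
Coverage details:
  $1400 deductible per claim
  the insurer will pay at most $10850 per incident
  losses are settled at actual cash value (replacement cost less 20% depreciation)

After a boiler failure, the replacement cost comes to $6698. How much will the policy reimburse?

$3958.40

Depreciate 20%: the covered value is $6698 × 0.8 = $5358.40.
Less the $1400 deductible: $5358.40 − $1400 = $3958.40.
$3958.40 is within the $10850 limit, so the insurer pays $3958.40.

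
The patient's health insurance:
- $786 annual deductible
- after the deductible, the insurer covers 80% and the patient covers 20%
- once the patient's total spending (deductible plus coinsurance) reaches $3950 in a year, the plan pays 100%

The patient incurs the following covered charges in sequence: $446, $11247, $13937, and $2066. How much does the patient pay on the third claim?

#1 ($446): entire amount goes to the deductible. Patient owes $446 (running OOP $446).
#2 ($11247): $340 to deductible, leaving $10907; patient's 20% is $2181.40. Cost to patient: $2521.40. OOP to date $2967.40.
#3 ($13937): deductible already satisfied, so patient's share is 20% × $13937 = $2787.40. That would push OOP to $5754.80, over the $3950 cap, so patient pays $3950 − $2967.40 = $982.60.

$982.60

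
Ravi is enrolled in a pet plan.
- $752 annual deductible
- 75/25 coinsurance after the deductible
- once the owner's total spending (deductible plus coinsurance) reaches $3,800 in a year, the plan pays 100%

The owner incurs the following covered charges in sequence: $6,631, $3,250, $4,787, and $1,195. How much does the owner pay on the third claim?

$765.75

Claim 1 ($6,631): $752 to deductible, leaving $5,879; coinsurance $5,879 × 25% = $1,469.75. Owner pays $2,221.75; OOP now $2,221.75.
Claim 2 ($3,250): deductible met; 25% of $3,250 = $812.50. Owner pays $812.50; OOP now $3,034.25.
Claim 3 ($4,787): 25% coinsurance on $4,787 = $1,196.75. That would push OOP to $4,231, over the $3,800 cap, so owner pays $3,800 − $3,034.25 = $765.75.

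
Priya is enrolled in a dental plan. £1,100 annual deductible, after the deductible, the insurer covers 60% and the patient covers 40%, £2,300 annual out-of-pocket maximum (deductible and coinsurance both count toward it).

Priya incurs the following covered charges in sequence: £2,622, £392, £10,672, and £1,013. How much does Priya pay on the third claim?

£434.40

#1 (£2,622): £1,100 finishes the deductible; £1,522 goes to coinsurance; coinsurance £1,522 × 40% = £608.80. Cost to patient: £1,708.80. OOP to date £1,708.80.
#2 (£392): deductible already satisfied, so patient's share is 40% × £392 = £156.80. Patient owes £156.80 (running OOP £1,865.60).
#3 (£10,672): deductible met; 40% of £10,672 = £4,268.80. That would push OOP to £6,134.40, over the £2,300 cap, so patient pays £2,300 − £1,865.60 = £434.40.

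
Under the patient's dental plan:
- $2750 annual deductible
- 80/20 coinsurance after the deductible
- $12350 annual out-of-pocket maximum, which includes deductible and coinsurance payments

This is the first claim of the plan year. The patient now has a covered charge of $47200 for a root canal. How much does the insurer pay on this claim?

$35560

Deductible not yet touched, so the first $2750 of the bill goes to the deductible.
That leaves $47200 − $2750 = $44450 for coinsurance.
Coinsurance: $44450 × 20% = $8890.
So the patient owes $2750 + $8890 = $11640 before any cap.
Cumulative spending $0 + $11640 = $11640 stays under the $12350 maximum.
Insurer pays the balance: $47200 − $11640 = $35560.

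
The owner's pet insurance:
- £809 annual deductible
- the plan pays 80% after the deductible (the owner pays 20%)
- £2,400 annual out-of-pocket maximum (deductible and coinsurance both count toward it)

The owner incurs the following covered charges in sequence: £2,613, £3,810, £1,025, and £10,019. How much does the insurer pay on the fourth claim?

Claim 1 — £2,613: £809 to deductible, leaving £1,804; 20% of £1,804 = £360.80. Cost to owner: £1,169.80. OOP to date £1,169.80. Plan pays £2,613 − £1,169.80 = £1,443.20.
Claim 2 — £3,810: 20% coinsurance on £3,810 = £762. Cost to owner: £762. OOP to date £1,931.80. Plan pays £3,810 − £762 = £3,048.
Claim 3 — £1,025: deductible met; 20% of £1,025 = £205. Owner pays £205; OOP now £2,136.80. Plan pays £1,025 − £205 = £820.
Claim 4 — £10,019: deductible met; 20% of £10,019 = £2,003.80. Adding that to £2,136.80 gives £4,140.60, past the £2,400 cap; owner pays only £2,400 − £2,136.80 = £263.20. Plan pays £10,019 − £263.20 = £9,755.80.

£9,755.80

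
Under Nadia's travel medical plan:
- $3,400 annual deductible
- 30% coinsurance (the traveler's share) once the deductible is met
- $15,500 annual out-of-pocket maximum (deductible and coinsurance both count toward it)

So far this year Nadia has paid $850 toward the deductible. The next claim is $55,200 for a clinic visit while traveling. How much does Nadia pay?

$850 of the $3,400 deductible is already met, leaving $2,550.
After the $2,550 deductible portion, $55,200 − $2,550 = $52,650 is subject to coinsurance.
Coinsurance: $52,650 × 30% = $15,795.
That puts the traveler's cost at $2,550 + $15,795 = $18,345 before any cap.
That would bring total out-of-pocket to $19,195, past the $15,500 cap. The traveler is capped at $15,500 − $850 = $14,650 on this claim.

$14,650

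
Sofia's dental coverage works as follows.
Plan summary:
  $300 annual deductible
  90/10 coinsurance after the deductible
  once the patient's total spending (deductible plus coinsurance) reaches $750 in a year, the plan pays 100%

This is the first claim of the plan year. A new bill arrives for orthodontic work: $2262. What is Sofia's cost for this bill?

The full $300 deductible is still open; $300 of this bill applies to it.
That leaves $2262 − $300 = $1962 for coinsurance.
Patient's 10% share of $1962 is $196.20.
That puts the patient's cost at $300 + $196.20 = $496.20 before any cap.
Total out-of-pocket so far would be $0 + $496.20 = $496.20, below the $750 cap — no reduction.

$496.20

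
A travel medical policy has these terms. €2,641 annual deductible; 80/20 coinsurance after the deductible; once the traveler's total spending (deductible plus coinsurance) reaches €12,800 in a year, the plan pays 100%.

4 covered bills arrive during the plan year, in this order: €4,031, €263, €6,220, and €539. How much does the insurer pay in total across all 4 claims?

€6,729.60

Bill 1, €4,031: €2,641 to deductible, leaving €1,390; traveler's 20% is €278. Traveler owes €2,919 (running OOP €2,919). Insurer: €4,031 − €2,919 = €1,112.
Bill 2, €263: deductible already satisfied, so traveler's share is 20% × €263 = €52.60. Traveler owes €52.60 (running OOP €2,971.60). Plan pays €263 − €52.60 = €210.40.
Bill 3, €6,220: deductible already satisfied, so traveler's share is 20% × €6,220 = €1,244. Cost to traveler: €1,244. OOP to date €4,215.60. Plan pays €6,220 − €1,244 = €4,976.
Bill 4, €539: deductible met; 20% of €539 = €107.80. Traveler pays €107.80; OOP now €4,323.40. Plan pays €539 − €107.80 = €431.20.
Insurer total: €1,112 + €210.40 + €4,976 + €431.20 = €6,729.60.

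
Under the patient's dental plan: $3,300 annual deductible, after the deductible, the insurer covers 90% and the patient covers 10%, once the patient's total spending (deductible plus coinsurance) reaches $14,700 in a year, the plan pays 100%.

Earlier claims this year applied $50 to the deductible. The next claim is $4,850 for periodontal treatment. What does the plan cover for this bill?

$50 of the $3,300 deductible is already met, leaving $3,250.
After the $3,250 deductible portion, $4,850 − $3,250 = $1,600 is subject to coinsurance.
10% of $1,600 = $160 falls to the patient.
So the patient owes $3,250 + $160 = $3,410 before any cap.
Total out-of-pocket so far would be $50 + $3,410 = $3,460, below the $14,700 cap — no reduction.
The insurer covers the remainder: $4,850 − $3,410 = $1,440.

$1,440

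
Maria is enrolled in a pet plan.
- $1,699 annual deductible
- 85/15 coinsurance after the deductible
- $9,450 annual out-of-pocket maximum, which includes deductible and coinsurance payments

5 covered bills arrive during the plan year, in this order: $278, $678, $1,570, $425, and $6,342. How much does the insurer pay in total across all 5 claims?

Claim 1 ($278): fully absorbed by the deductible. Owner pays $278; OOP now $278. Insurer: $278 − $278 = $0.
Claim 2 ($678): fully absorbed by the deductible. Owner owes $678 (running OOP $956). Plan pays $678 − $678 = $0.
Claim 3 ($1,570): $743 to deductible, leaving $827; 15% of $827 = $124.05. Cost to owner: $867.05. OOP to date $1,823.05. Insurer: $1,570 − $867.05 = $702.95.
Claim 4 ($425): deductible already satisfied, so owner's share is 15% × $425 = $63.75. Owner owes $63.75 (running OOP $1,886.80). Plan pays $425 − $63.75 = $361.25.
Claim 5 ($6,342): 15% coinsurance on $6,342 = $951.30. Cost to owner: $951.30. OOP to date $2,838.10. Plan pays $6,342 − $951.30 = $5,390.70.
Insurer total: $0 + $0 + $702.95 + $361.25 + $5,390.70 = $6,454.90.

$6,454.90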